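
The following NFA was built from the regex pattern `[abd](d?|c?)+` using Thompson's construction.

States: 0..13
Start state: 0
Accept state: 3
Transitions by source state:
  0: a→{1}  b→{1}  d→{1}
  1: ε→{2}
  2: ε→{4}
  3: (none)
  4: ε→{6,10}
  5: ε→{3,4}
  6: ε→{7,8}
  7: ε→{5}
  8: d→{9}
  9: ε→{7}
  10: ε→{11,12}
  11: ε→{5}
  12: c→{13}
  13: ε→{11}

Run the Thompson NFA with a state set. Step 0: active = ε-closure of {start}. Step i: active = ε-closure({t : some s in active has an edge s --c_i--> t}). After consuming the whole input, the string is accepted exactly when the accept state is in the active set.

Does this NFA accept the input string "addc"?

start: ε-closure({0}) = {0}
'a' @ 1: {1,2,3,4,5,6,7,8,10,11,12}  (accept∈set)
'd' @ 2: {3,4,5,6,7,8,9,10,11,12}  (accept∈set)
'd' @ 3: {3,4,5,6,7,8,9,10,11,12}  (accept∈set)
'c' @ 4: {3,4,5,6,7,8,10,11,12,13}  (accept∈set)
final: {3,4,5,6,7,8,10,11,12,13}; accept 3 in set

Answer: ACCEPT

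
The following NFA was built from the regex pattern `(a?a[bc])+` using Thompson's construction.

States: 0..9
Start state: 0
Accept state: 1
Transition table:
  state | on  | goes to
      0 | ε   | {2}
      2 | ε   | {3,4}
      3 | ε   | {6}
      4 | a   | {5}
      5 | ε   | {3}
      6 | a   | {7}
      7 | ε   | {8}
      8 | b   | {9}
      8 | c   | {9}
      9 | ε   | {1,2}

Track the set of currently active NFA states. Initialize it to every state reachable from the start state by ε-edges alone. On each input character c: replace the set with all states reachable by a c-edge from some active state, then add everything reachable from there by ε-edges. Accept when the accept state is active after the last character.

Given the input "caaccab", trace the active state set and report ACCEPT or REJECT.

initial (ε-close {0}): {0,2,3,4,6}
'c' @ 1: {}  — state set empty
rest 'aaccab' ignored (set empty)
end set {} — state 1 not in

Answer: REJECT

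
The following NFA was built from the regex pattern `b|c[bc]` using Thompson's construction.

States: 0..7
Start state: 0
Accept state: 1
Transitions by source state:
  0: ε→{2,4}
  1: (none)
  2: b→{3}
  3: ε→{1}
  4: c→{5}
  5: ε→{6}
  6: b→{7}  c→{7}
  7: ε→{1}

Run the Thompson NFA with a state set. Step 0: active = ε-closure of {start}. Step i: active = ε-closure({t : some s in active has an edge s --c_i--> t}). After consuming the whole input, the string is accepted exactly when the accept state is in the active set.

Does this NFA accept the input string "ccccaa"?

S₀ = ε-closure({0}) = {0,2,4}
'c' @ 1: {5,6}
'c' @ 2: {1,7}  ✓accept
'c' @ 3: {}  — state set empty
rest 'caa' ignored (set empty)
end set {} — state 1 not in

Answer: REJECT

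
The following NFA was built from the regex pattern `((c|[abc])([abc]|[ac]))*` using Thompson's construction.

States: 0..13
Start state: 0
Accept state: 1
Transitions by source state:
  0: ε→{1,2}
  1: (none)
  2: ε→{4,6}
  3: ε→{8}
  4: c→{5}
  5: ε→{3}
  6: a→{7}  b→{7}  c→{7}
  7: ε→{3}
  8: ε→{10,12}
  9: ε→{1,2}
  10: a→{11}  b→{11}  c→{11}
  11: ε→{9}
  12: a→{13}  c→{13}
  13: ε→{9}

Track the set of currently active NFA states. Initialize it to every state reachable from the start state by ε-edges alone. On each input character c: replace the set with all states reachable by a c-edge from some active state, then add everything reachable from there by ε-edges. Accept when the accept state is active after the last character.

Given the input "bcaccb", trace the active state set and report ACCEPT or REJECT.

S₀ = ε-closure({0}) = {0,1,2,4,6}
'b' @ 1: {3,7,8,10,12}
'c' @ 2: {1,2,4,6,9,11,13}  (accept∈set)
'a' @ 3: {3,7,8,10,12}
'c' @ 4: {1,2,4,6,9,11,13}  (accept∈set)
'c' @ 5: {3,5,7,8,10,12}
'b' @ 6: {1,2,4,6,9,11}  (accept∈set)
end set {1,2,4,6,9,11} — state 1 in

Answer: ACCEPT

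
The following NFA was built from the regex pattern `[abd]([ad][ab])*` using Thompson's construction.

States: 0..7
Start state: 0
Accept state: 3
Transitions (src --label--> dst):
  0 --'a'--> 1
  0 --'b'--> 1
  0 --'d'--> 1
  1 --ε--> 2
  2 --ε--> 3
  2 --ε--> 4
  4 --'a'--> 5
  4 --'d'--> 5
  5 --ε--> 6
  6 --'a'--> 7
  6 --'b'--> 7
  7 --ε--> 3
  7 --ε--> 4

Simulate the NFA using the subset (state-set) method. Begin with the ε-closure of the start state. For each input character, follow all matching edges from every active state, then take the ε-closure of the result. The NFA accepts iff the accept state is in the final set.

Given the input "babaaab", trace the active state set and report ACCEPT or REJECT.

Answer: ACCEPT

Steps:
initial (ε-close {0}): {0}
'b' @ 1: {1,2,3,4}  (accept∈set)
'a' @ 2: {5,6}
'b' @ 3: {3,4,7}  (accept∈set)
'a' @ 4: {5,6}
'a' @ 5: {3,4,7}  (accept∈set)
'a' @ 6: {5,6}
'b' @ 7: {3,4,7}  (accept∈set)
final: {3,4,7}; accept 3 in set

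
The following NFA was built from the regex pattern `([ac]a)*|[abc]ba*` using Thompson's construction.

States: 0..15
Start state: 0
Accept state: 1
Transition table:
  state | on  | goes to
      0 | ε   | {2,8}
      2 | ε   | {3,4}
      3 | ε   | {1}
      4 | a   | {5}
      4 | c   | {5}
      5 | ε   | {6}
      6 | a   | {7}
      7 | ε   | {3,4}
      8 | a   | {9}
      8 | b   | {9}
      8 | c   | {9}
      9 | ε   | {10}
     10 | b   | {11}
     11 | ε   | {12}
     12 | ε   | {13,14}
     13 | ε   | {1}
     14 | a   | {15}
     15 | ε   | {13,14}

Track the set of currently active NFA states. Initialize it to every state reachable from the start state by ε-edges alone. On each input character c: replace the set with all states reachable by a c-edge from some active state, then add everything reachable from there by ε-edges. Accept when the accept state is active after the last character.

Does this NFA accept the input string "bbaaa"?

S₀ = ε-closure({0}) = {0,1,2,3,4,8}
'b' @ 1: {9,10}
'b' @ 2: {1,11,12,13,14}  [accepting]
'a' @ 3: {1,13,14,15}  [accepting]
'a' @ 4: {1,13,14,15}  [accepting]
'a' @ 5: {1,13,14,15}  [accepting]
final: {1,13,14,15}; accept 1 in set

Answer: ACCEPT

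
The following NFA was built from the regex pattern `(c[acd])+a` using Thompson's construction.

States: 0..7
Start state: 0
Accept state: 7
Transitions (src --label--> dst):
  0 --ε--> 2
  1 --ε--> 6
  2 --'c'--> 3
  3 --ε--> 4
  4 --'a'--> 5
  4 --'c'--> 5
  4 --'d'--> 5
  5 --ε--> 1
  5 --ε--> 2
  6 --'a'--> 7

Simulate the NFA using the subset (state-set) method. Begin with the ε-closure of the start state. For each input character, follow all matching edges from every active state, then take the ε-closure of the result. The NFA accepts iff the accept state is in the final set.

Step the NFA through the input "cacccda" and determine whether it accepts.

Answer: ACCEPT

Trace:
initial (ε-close {0}): {0,2}
'c' @ 1: {3,4}
'a' @ 2: {1,2,5,6}
'c' @ 3: {3,4}
'c' @ 4: {1,2,5,6}
'c' @ 5: {3,4}
'd' @ 6: {1,2,5,6}
'a' @ 7: {7}  ✓accept
after full input: {7}  (accept=7 in)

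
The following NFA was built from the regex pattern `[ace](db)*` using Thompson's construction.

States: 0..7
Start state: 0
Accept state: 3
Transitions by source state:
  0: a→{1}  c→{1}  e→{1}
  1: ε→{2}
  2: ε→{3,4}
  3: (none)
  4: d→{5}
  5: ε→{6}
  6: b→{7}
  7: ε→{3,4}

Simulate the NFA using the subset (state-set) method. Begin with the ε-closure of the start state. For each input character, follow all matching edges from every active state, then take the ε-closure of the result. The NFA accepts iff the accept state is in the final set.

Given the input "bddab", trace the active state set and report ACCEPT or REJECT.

Answer: REJECT

Steps:
start: ε-closure({0}) = {0}
'b' @ 1: {}  — no active states
rest 'ddab' ignored (set empty)
final: {}; accept 3 not in set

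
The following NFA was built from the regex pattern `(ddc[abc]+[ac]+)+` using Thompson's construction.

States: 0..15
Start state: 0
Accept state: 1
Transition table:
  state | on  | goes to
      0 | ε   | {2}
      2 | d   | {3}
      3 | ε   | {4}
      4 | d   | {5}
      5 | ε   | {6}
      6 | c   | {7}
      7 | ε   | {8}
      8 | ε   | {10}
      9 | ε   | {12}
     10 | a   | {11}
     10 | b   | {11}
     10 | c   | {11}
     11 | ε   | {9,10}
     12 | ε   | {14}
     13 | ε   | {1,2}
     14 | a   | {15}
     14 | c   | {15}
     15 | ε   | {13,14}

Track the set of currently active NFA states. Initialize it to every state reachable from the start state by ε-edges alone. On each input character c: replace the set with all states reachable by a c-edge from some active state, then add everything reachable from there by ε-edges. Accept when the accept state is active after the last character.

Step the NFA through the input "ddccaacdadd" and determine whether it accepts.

Answer: REJECT

Derivation:
start: ε-closure({0}) = {0,2}
'd' @ 1: {3,4}
'd' @ 2: {5,6}
'c' @ 3: {7,8,10}
'c' @ 4: {9,10,11,12,14}
'a' @ 5: {1,2,9,10,11,12,13,14,15}  ✓accept
'a' @ 6: {1,2,9,10,11,12,13,14,15}  ✓accept
'c' @ 7: {1,2,9,10,11,12,13,14,15}  ✓accept
'd' @ 8: {3,4}
'a' @ 9: {}  — dead — no transitions
rest 'dd' ignored (set empty)
end set {} — state 1 not in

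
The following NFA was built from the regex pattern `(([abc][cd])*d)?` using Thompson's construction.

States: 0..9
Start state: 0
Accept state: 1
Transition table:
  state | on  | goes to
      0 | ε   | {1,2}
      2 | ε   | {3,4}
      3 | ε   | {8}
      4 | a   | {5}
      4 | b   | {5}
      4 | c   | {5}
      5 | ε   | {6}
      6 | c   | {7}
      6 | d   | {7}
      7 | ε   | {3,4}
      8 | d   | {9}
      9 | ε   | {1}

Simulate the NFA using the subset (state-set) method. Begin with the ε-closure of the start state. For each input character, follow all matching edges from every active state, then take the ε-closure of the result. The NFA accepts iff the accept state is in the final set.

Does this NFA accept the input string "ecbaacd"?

Answer: REJECT

Derivation:
S₀ = ε-closure({0}) = {0,1,2,3,4,8}
'e' @ 1: {}  — state set empty
rest 'cbaacd' ignored (set empty)
end set {} — state 1 not in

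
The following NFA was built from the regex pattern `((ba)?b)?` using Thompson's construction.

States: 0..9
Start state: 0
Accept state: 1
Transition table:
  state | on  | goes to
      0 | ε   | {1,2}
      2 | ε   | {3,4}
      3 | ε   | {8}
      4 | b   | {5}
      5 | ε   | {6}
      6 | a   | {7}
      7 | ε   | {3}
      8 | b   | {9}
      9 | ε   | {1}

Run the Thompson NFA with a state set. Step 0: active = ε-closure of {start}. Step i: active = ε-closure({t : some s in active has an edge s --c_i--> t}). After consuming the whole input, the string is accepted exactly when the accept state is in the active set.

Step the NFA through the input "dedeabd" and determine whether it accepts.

start: ε-closure({0}) = {0,1,2,3,4,8}
'd' @ 1: {}  — dead — no transitions
rest 'edeabd' ignored (set empty)
after full input: {}  (accept=1 not in)

Answer: REJECT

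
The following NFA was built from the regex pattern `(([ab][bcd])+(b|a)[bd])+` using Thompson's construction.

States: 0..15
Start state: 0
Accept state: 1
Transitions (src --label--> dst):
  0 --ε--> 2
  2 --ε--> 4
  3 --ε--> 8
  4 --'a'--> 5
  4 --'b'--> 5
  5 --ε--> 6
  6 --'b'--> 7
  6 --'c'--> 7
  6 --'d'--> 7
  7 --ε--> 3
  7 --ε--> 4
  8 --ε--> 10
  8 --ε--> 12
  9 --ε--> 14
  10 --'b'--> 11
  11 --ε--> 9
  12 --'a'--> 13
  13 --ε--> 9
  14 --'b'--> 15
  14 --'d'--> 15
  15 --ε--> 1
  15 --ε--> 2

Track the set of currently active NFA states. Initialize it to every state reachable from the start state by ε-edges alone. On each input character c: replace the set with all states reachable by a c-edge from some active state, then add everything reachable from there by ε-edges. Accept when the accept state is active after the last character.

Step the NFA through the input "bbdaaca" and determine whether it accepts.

Answer: REJECT

Steps:
S₀ = ε-closure({0}) = {0,2,4}
'b' @ 1: {5,6}
'b' @ 2: {3,4,7,8,10,12}
'd' @ 3: {}  — no active states
rest 'aaca' ignored (set empty)
end set {} — state 1 not in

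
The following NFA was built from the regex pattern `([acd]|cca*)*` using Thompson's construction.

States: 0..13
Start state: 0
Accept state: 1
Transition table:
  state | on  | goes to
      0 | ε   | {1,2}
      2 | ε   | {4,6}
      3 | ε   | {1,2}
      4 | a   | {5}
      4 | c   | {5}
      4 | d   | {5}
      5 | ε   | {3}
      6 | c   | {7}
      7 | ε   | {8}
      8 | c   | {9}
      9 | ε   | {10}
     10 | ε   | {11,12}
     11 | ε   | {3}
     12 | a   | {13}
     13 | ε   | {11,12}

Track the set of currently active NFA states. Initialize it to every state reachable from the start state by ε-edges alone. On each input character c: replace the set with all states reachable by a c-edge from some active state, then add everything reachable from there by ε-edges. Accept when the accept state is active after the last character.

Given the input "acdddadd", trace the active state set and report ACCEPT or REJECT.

start: ε-closure({0}) = {0,1,2,4,6}
'a' @ 1: {1,2,3,4,5,6}  [accepting]
'c' @ 2: {1,2,3,4,5,6,7,8}  [accepting]
'd' @ 3: {1,2,3,4,5,6}  [accepting]
'd' @ 4: {1,2,3,4,5,6}  [accepting]
'd' @ 5: {1,2,3,4,5,6}  [accepting]
'a' @ 6: {1,2,3,4,5,6}  [accepting]
'd' @ 7: {1,2,3,4,5,6}  [accepting]
'd' @ 8: {1,2,3,4,5,6}  [accepting]
final: {1,2,3,4,5,6}; accept 1 in set

Answer: ACCEPT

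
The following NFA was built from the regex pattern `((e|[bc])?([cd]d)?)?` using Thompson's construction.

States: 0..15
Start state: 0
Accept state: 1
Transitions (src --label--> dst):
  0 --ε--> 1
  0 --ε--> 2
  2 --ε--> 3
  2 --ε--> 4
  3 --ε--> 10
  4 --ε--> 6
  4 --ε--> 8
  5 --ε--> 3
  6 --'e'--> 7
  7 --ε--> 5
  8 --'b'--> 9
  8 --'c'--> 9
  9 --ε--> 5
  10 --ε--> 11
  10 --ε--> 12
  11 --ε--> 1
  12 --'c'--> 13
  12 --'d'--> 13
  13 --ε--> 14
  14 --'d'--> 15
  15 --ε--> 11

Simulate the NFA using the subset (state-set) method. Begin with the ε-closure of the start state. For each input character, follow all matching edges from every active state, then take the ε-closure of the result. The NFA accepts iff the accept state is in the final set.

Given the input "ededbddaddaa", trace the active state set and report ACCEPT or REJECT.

start: ε-closure({0}) = {0,1,2,3,4,6,8,10,11,12}
'e' @ 1: {1,3,5,7,10,11,12}  (accept∈set)
'd' @ 2: {13,14}
'e' @ 3: {}  — no active states
rest 'dbddaddaa' ignored (set empty)
end set {} — state 1 not in

Answer: REJECT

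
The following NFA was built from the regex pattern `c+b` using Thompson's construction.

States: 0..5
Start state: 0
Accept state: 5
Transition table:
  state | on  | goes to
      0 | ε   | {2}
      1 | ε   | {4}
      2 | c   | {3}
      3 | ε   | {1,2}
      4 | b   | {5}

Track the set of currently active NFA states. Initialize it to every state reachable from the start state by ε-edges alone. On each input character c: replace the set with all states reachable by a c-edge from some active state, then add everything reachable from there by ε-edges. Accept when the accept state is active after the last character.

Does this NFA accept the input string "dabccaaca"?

Answer: REJECT

Derivation:
S₀ = ε-closure({0}) = {0,2}
'd' @ 1: {}  — state set empty
rest 'abccaaca' ignored (set empty)
final: {}; accept 5 not in set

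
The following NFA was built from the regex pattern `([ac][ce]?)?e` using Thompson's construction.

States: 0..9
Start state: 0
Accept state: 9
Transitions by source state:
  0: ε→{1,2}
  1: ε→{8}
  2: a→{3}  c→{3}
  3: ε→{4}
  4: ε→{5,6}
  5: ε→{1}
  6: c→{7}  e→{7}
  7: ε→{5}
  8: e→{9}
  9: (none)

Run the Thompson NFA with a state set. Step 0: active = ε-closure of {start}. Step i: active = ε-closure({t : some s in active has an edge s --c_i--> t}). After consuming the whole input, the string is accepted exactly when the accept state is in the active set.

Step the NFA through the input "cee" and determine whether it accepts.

Answer: ACCEPT

Derivation:
initial (ε-close {0}): {0,1,2,8}
'c' @ 1: {1,3,4,5,6,8}
'e' @ 2: {1,5,7,8,9}  [accepting]
'e' @ 3: {9}  [accepting]
after full input: {9}  (accept=9 in)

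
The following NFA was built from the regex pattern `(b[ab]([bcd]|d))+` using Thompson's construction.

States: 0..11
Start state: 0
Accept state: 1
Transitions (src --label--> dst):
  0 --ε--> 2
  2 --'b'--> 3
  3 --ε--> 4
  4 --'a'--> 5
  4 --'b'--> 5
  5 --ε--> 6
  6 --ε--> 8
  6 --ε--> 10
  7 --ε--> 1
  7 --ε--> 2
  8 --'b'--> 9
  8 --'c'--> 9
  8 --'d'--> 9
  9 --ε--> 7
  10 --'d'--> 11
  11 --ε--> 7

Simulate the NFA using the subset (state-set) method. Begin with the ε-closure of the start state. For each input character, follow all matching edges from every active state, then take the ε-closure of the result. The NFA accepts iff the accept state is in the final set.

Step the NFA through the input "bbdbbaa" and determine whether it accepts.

initial (ε-close {0}): {0,2}
'b' @ 1: {3,4}
'b' @ 2: {5,6,8,10}
'd' @ 3: {1,2,7,9,11}  [accepting]
'b' @ 4: {3,4}
'b' @ 5: {5,6,8,10}
'a' @ 6: {}  — no active states
rest 'a' ignored (set empty)
final: {}; accept 1 not in set

Answer: REJECT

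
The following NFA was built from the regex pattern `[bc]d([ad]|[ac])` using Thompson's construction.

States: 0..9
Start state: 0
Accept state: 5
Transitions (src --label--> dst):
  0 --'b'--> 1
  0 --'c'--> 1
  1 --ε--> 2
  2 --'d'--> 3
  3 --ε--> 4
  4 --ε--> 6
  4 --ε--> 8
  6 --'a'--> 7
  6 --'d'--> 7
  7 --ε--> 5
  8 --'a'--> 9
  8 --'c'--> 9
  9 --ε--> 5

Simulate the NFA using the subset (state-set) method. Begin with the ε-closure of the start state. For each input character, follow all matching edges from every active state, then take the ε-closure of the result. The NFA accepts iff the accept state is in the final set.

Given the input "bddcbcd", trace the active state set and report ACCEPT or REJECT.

S₀ = ε-closure({0}) = {0}
'b' @ 1: {1,2}
'd' @ 2: {3,4,6,8}
'd' @ 3: {5,7}  [accepting]
'c' @ 4: {}  — no active states
rest 'bcd' ignored (set empty)
after full input: {}  (accept=5 not in)

Answer: REJECT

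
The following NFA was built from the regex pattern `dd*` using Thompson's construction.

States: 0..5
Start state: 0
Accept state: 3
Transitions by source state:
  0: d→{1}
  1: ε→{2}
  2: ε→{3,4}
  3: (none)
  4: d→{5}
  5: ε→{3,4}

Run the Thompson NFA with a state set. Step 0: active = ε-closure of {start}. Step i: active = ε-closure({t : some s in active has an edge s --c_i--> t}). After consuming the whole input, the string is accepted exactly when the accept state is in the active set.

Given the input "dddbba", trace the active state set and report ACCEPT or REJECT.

Answer: REJECT

Trace:
initial (ε-close {0}): {0}
'd' @ 1: {1,2,3,4}  ✓accept
'd' @ 2: {3,4,5}  ✓accept
'd' @ 3: {3,4,5}  ✓accept
'b' @ 4: {}  — no active states
rest 'ba' ignored (set empty)
final: {}; accept 3 not in set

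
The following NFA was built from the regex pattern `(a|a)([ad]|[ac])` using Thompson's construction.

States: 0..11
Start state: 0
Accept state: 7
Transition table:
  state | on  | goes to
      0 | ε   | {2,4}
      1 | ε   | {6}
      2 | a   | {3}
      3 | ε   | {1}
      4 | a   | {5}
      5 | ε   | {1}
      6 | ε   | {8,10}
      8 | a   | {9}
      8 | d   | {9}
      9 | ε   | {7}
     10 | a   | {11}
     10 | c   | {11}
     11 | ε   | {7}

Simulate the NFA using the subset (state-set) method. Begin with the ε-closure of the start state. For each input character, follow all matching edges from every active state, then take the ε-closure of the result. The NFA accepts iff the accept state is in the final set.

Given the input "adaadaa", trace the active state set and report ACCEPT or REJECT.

start: ε-closure({0}) = {0,2,4}
'a' @ 1: {1,3,5,6,8,10}
'd' @ 2: {7,9}  [accepting]
'a' @ 3: {}  — dead — no transitions
rest 'adaa' ignored (set empty)
final: {}; accept 7 not in set

Answer: REJECT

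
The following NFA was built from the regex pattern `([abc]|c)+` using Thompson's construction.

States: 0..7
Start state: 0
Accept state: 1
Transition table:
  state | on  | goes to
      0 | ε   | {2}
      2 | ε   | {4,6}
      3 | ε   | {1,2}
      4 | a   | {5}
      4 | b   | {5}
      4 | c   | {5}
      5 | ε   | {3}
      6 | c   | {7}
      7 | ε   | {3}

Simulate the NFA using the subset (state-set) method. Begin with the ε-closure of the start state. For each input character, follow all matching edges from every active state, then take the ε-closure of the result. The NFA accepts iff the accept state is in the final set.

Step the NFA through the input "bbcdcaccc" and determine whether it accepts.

Answer: REJECT

Steps:
S₀ = ε-closure({0}) = {0,2,4,6}
'b' @ 1: {1,2,3,4,5,6}  (accept∈set)
'b' @ 2: {1,2,3,4,5,6}  (accept∈set)
'c' @ 3: {1,2,3,4,5,6,7}  (accept∈set)
'd' @ 4: {}  — dead — no transitions
rest 'caccc' ignored (set empty)
final: {}; accept 1 not in set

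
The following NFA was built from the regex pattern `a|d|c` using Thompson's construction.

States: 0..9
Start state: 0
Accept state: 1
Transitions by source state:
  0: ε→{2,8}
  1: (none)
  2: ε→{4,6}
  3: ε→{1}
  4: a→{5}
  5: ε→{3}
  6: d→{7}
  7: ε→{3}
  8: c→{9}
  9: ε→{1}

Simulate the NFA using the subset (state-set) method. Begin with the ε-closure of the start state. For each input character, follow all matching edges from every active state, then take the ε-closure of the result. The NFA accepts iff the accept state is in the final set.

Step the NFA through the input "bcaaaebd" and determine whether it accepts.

Answer: REJECT

Steps:
start: ε-closure({0}) = {0,2,4,6,8}
'b' @ 1: {}  — no active states
rest 'caaaebd' ignored (set empty)
after full input: {}  (accept=1 not in)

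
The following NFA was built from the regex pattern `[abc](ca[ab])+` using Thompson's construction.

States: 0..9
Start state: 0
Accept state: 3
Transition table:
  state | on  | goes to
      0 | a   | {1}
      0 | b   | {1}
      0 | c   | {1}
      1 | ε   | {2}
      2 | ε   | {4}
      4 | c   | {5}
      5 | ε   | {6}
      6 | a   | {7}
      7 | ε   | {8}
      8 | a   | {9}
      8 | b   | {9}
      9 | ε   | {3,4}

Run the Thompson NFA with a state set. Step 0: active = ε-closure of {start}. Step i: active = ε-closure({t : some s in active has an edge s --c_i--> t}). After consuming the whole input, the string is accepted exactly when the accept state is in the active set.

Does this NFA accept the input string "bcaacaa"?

Answer: ACCEPT

Trace:
start: ε-closure({0}) = {0}
'b' @ 1: {1,2,4}
'c' @ 2: {5,6}
'a' @ 3: {7,8}
'a' @ 4: {3,4,9}  (accept∈set)
'c' @ 5: {5,6}
'a' @ 6: {7,8}
'a' @ 7: {3,4,9}  (accept∈set)
after full input: {3,4,9}  (accept=3 in)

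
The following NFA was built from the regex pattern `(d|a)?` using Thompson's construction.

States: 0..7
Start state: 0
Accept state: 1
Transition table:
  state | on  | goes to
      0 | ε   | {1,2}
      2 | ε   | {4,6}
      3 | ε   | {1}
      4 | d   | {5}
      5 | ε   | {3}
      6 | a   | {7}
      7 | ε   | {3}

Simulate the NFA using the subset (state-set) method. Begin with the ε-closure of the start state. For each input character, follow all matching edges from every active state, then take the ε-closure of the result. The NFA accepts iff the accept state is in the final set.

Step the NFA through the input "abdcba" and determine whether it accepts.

Answer: REJECT

Trace:
initial (ε-close {0}): {0,1,2,4,6}
'a' @ 1: {1,3,7}  [accepting]
'b' @ 2: {}  — no active states
rest 'dcba' ignored (set empty)
end set {} — state 1 not in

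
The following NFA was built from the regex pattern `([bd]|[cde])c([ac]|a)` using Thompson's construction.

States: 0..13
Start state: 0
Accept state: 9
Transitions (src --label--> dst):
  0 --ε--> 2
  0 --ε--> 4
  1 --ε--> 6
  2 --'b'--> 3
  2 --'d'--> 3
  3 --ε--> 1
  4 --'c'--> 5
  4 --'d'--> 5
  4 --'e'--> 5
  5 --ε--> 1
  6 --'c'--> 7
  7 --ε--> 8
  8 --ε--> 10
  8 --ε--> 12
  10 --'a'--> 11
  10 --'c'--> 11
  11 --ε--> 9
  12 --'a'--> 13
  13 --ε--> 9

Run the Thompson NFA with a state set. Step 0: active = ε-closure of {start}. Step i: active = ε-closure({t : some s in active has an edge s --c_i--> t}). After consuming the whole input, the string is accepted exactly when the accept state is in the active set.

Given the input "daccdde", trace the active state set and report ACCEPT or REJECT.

initial (ε-close {0}): {0,2,4}
'd' @ 1: {1,3,5,6}
'a' @ 2: {}  — dead — no transitions
rest 'ccdde' ignored (set empty)
end set {} — state 9 not in

Answer: REJECT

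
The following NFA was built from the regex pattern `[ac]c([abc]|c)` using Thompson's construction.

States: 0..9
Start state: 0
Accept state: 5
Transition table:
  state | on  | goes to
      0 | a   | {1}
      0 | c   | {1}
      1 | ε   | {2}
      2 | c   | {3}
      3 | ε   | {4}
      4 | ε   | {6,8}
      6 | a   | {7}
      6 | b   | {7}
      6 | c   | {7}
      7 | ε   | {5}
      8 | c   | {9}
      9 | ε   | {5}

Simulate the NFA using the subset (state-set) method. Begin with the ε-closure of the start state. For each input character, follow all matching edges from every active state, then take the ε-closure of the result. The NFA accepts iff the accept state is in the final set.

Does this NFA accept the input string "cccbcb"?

start: ε-closure({0}) = {0}
'c' @ 1: {1,2}
'c' @ 2: {3,4,6,8}
'c' @ 3: {5,7,9}  [accepting]
'b' @ 4: {}  — dead — no transitions
rest 'cb' ignored (set empty)
after full input: {}  (accept=5 not in)

Answer: REJECT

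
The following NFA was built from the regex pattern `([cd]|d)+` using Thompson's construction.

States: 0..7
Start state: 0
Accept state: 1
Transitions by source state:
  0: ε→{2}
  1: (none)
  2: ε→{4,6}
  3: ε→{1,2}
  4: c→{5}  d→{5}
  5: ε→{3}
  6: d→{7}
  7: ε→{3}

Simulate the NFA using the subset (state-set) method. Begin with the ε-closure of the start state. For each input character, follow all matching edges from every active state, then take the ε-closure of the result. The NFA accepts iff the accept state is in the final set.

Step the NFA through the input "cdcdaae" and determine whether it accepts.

Answer: REJECT

Steps:
initial (ε-close {0}): {0,2,4,6}
'c' @ 1: {1,2,3,4,5,6}  [accepting]
'd' @ 2: {1,2,3,4,5,6,7}  [accepting]
'c' @ 3: {1,2,3,4,5,6}  [accepting]
'd' @ 4: {1,2,3,4,5,6,7}  [accepting]
'a' @ 5: {}  — state set empty
rest 'ae' ignored (set empty)
final: {}; accept 1 not in set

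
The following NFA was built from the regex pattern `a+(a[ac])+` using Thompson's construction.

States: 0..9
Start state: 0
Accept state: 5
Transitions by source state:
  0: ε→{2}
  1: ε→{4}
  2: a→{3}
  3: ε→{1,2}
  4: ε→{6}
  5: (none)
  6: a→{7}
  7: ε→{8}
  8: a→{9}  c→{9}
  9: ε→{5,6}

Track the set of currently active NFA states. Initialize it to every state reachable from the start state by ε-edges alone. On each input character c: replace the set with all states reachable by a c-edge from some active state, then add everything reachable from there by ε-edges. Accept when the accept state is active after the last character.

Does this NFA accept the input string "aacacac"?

initial (ε-close {0}): {0,2}
'a' @ 1: {1,2,3,4,6}
'a' @ 2: {1,2,3,4,6,7,8}
'c' @ 3: {5,6,9}  (accept∈set)
'a' @ 4: {7,8}
'c' @ 5: {5,6,9}  (accept∈set)
'a' @ 6: {7,8}
'c' @ 7: {5,6,9}  (accept∈set)
final: {5,6,9}; accept 5 in set

Answer: ACCEPT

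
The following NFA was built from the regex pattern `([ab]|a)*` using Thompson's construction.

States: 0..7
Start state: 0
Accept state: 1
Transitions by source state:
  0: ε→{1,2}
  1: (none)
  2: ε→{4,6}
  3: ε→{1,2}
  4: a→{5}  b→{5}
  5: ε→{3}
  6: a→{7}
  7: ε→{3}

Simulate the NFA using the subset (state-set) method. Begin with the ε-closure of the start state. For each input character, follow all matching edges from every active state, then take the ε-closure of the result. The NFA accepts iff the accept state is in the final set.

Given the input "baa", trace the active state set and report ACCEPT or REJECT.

S₀ = ε-closure({0}) = {0,1,2,4,6}
'b' @ 1: {1,2,3,4,5,6}  [accepting]
'a' @ 2: {1,2,3,4,5,6,7}  [accepting]
'a' @ 3: {1,2,3,4,5,6,7}  [accepting]
final: {1,2,3,4,5,6,7}; accept 1 in set

Answer: ACCEPT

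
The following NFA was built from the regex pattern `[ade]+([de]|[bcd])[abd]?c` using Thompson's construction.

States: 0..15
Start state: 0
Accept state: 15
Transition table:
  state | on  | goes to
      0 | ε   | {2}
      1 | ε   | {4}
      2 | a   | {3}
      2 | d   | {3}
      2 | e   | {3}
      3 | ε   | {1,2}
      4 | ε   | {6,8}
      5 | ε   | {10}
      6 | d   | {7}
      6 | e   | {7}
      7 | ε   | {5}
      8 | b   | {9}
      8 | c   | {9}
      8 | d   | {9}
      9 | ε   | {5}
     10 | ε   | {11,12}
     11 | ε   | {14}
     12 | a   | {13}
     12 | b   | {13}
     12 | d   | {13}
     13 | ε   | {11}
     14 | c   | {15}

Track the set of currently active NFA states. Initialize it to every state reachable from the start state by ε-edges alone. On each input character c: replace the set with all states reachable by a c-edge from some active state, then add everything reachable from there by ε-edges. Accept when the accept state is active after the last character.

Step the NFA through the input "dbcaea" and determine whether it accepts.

S₀ = ε-closure({0}) = {0,2}
'd' @ 1: {1,2,3,4,6,8}
'b' @ 2: {5,9,10,11,12,14}
'c' @ 3: {15}  ✓accept
'a' @ 4: {}  — dead — no transitions
rest 'ea' ignored (set empty)
final: {}; accept 15 not in set

Answer: REJECT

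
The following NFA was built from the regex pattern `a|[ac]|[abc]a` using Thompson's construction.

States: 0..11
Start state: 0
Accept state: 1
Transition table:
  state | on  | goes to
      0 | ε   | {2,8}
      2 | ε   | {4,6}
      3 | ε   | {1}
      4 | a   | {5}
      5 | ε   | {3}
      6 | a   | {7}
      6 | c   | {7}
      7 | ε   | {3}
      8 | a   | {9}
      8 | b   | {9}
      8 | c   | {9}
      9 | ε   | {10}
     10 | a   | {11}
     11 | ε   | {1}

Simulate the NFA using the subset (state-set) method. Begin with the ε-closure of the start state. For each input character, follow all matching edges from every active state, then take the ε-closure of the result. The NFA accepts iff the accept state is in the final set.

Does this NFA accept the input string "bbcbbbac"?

Answer: REJECT

Steps:
S₀ = ε-closure({0}) = {0,2,4,6,8}
'b' @ 1: {9,10}
'b' @ 2: {}  — state set empty
rest 'cbbbac' ignored (set empty)
after full input: {}  (accept=1 not in)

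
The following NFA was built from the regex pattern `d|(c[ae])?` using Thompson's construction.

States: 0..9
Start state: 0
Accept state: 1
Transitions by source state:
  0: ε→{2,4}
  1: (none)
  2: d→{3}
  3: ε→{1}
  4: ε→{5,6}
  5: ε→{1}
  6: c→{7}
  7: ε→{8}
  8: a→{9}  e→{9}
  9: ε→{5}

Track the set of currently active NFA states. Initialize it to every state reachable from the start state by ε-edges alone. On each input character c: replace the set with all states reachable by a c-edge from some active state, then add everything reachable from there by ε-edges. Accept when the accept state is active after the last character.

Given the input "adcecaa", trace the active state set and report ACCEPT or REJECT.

S₀ = ε-closure({0}) = {0,1,2,4,5,6}
'a' @ 1: {}  — state set empty
rest 'dcecaa' ignored (set empty)
end set {} — state 1 not in

Answer: REJECT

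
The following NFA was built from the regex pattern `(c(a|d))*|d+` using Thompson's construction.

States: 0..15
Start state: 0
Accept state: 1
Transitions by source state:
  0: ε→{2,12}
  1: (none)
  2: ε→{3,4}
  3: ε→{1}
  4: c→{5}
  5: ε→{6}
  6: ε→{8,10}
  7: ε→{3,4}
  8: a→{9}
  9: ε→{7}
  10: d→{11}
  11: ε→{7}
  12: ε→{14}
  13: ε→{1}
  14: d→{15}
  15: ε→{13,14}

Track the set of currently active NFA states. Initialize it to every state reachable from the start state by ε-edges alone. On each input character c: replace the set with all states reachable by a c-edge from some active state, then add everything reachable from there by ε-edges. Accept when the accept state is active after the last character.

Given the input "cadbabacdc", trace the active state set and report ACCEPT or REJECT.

start: ε-closure({0}) = {0,1,2,3,4,12,14}
'c' @ 1: {5,6,8,10}
'a' @ 2: {1,3,4,7,9}  [accepting]
'd' @ 3: {}  — dead — no transitions
rest 'babacdc' ignored (set empty)
after full input: {}  (accept=1 not in)

Answer: REJECT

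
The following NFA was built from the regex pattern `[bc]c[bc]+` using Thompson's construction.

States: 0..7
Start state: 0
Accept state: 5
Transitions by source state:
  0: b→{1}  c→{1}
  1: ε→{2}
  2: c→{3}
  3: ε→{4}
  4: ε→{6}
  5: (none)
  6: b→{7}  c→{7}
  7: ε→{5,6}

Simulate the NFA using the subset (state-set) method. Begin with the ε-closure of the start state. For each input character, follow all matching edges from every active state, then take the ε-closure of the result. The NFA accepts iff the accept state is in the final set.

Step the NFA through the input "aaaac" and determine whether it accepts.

Answer: REJECT

Derivation:
S₀ = ε-closure({0}) = {0}
'a' @ 1: {}  — no active states
rest 'aaac' ignored (set empty)
final: {}; accept 5 not in set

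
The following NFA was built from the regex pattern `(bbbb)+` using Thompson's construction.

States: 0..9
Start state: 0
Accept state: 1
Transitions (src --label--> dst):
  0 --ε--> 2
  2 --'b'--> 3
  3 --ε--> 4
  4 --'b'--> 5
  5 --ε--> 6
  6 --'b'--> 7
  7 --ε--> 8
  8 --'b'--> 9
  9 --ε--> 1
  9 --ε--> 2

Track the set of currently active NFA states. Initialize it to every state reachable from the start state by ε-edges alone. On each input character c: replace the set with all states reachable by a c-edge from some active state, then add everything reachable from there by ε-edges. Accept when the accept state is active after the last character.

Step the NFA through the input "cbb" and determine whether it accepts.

initial (ε-close {0}): {0,2}
'c' @ 1: {}  — state set empty
rest 'bb' ignored (set empty)
after full input: {}  (accept=1 not in)

Answer: REJECT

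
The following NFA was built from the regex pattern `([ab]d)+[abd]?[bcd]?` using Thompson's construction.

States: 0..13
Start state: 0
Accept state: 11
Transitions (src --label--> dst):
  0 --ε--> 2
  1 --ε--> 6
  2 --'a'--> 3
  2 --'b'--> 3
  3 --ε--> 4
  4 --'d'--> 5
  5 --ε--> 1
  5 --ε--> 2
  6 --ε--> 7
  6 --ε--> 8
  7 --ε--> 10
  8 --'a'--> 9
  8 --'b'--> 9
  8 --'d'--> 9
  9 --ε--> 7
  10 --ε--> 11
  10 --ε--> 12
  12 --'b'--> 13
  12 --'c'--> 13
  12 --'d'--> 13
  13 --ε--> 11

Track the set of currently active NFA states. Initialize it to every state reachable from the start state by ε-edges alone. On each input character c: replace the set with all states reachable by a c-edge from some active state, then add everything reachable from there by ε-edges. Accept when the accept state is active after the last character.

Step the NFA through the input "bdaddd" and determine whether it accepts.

Answer: ACCEPT

Trace:
start: ε-closure({0}) = {0,2}
'b' @ 1: {3,4}
'd' @ 2: {1,2,5,6,7,8,10,11,12}  (accept∈set)
'a' @ 3: {3,4,7,9,10,11,12}  (accept∈set)
'd' @ 4: {1,2,5,6,7,8,10,11,12,13}  (accept∈set)
'd' @ 5: {7,9,10,11,12,13}  (accept∈set)
'd' @ 6: {11,13}  (accept∈set)
end set {11,13} — state 11 in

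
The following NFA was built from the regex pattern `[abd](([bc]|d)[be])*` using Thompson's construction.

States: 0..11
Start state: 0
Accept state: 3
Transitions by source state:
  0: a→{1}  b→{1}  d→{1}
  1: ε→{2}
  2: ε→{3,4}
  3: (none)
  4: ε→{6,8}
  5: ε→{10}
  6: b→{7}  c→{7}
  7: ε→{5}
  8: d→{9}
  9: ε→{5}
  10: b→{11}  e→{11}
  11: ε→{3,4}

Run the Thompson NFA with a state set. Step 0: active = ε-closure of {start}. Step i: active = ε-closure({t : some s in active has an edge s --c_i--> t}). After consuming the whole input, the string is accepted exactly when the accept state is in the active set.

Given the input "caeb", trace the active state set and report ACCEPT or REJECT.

Answer: REJECT

Steps:
start: ε-closure({0}) = {0}
'c' @ 1: {}  — no active states
rest 'aeb' ignored (set empty)
final: {}; accept 3 not in set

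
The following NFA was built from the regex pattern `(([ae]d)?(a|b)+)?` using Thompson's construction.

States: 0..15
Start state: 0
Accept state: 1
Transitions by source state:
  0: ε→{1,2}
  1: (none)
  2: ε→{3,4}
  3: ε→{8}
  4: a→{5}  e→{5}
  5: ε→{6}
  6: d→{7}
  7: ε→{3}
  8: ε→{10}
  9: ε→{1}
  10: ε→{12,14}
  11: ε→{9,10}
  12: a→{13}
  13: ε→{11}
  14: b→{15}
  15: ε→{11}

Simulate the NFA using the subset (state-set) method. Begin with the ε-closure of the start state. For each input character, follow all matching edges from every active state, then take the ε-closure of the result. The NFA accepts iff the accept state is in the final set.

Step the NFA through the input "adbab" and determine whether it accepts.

initial (ε-close {0}): {0,1,2,3,4,8,10,12,14}
'a' @ 1: {1,5,6,9,10,11,12,13,14}  (accept∈set)
'd' @ 2: {3,7,8,10,12,14}
'b' @ 3: {1,9,10,11,12,14,15}  (accept∈set)
'a' @ 4: {1,9,10,11,12,13,14}  (accept∈set)
'b' @ 5: {1,9,10,11,12,14,15}  (accept∈set)
after full input: {1,9,10,11,12,14,15}  (accept=1 in)

Answer: ACCEPT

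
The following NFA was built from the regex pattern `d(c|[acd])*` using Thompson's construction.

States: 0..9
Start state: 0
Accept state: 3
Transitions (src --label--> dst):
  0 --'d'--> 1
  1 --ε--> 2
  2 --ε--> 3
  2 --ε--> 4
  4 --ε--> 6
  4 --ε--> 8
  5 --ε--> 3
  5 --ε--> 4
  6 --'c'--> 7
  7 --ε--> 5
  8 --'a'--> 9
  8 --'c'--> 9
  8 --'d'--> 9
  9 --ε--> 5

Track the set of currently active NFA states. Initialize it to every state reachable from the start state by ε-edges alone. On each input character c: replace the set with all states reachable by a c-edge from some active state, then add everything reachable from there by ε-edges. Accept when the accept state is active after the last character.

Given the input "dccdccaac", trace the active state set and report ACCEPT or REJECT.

Answer: ACCEPT

Trace:
S₀ = ε-closure({0}) = {0}
'd' @ 1: {1,2,3,4,6,8}  (accept∈set)
'c' @ 2: {3,4,5,6,7,8,9}  (accept∈set)
'c' @ 3: {3,4,5,6,7,8,9}  (accept∈set)
'd' @ 4: {3,4,5,6,8,9}  (accept∈set)
'c' @ 5: {3,4,5,6,7,8,9}  (accept∈set)
'c' @ 6: {3,4,5,6,7,8,9}  (accept∈set)
'a' @ 7: {3,4,5,6,8,9}  (accept∈set)
'a' @ 8: {3,4,5,6,8,9}  (accept∈set)
'c' @ 9: {3,4,5,6,7,8,9}  (accept∈set)
final: {3,4,5,6,7,8,9}; accept 3 in set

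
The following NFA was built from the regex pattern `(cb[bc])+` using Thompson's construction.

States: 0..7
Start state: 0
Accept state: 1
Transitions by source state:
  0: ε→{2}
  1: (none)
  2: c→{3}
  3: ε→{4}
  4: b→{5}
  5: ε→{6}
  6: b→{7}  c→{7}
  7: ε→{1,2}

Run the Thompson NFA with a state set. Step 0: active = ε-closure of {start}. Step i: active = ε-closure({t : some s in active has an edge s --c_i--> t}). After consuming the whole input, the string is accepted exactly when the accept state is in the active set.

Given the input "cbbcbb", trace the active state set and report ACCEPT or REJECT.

S₀ = ε-closure({0}) = {0,2}
'c' @ 1: {3,4}
'b' @ 2: {5,6}
'b' @ 3: {1,2,7}  [accepting]
'c' @ 4: {3,4}
'b' @ 5: {5,6}
'b' @ 6: {1,2,7}  [accepting]
after full input: {1,2,7}  (accept=1 in)

Answer: ACCEPT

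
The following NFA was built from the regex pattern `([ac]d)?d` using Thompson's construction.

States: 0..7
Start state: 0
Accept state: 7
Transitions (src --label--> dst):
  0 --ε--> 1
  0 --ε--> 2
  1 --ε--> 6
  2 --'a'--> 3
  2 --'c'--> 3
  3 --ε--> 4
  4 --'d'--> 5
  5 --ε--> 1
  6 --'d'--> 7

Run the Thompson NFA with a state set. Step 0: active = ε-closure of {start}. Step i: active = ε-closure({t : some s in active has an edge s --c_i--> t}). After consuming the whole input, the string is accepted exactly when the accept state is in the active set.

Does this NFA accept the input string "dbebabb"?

start: ε-closure({0}) = {0,1,2,6}
'd' @ 1: {7}  [accepting]
'b' @ 2: {}  — no active states
rest 'ebabb' ignored (set empty)
end set {} — state 7 not in

Answer: REJECT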